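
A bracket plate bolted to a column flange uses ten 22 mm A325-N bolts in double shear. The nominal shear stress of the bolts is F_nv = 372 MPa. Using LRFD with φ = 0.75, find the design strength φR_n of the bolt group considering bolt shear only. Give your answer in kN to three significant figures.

2120 kN

A_b = π × 22² / 4 = 380.1 mm².
R_n = F_nv · A_b · n · n_s = 372 × 380.1 × 10 × 2 / 1000 = 2828 kN.
Design strength φR_n = 0.75 × 2828 = 2120 kN.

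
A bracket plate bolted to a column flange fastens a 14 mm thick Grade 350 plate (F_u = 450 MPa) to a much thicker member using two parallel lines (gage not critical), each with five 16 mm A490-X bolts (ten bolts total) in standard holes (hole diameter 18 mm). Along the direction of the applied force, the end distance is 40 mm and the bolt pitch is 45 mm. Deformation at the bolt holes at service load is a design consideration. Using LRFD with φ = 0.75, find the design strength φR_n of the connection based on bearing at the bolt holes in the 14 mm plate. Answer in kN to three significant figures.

1580 kN

Per bolt r_n = 1.2 l_c t F_u ≤ 2.4 d t F_u; upper limit = 2.4 × 16 × 14 × 450 / 1000 = 241.9 kN.
Edge bolt: l_c = 40 − 18/2 = 31 mm → 1.2 × 31 × 14 × 450 / 1000 = 234.4 → r_n = 234.4 kN.
Interior bolts: l_c = 45 − 18 = 27 mm → 1.2 × 27 × 14 × 450 / 1000 = 204.1 → r_n = 204.1 kN.
R_n = 2 × 234.4 + 8 × 204.1 = 2102 kN.
Design strength φR_n = 0.75 × 2102 = 1580 kN.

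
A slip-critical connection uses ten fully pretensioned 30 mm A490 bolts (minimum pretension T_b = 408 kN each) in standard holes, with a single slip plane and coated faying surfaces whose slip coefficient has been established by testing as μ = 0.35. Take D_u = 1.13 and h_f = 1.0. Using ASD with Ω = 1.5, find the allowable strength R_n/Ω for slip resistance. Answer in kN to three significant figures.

1080 kN

R_n = μ · D_u · h_f · T_b · n_s · n_b = 0.35 × 1.13 × 1.0 × 408 × 1 × 10 = 1614 kN.
Allowable strength R_n/Ω = 1614 / 1.5 = 1080 kN.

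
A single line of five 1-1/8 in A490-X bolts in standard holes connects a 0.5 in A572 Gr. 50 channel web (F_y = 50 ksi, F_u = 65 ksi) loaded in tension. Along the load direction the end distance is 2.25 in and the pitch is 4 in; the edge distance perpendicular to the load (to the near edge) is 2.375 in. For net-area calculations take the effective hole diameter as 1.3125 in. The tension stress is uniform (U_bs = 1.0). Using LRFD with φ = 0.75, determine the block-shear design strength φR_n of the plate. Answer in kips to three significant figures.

Shear plane L_v = 2.25 + 4·4 = 18.25 in; A_gv = 18.25 × 0.5 = 9.125 in².
A_nv = (18.25 − 4.5·1.3125) × 0.5 = 6.172 in².
A_nt = (2.375 − 0.5·1.3125) × 0.5 = 0.8594 in².
0.6 F_u A_nv = 240.7 kips; 0.6 F_y A_gv = 273.8 kips → shear rupture governs the shear term.
R_n = 240.7 + 1.0 × 65 × 0.8594 = 296.6 kips.
Design strength φR_n = 0.75 × 296.6 = 222 kips.

222 kips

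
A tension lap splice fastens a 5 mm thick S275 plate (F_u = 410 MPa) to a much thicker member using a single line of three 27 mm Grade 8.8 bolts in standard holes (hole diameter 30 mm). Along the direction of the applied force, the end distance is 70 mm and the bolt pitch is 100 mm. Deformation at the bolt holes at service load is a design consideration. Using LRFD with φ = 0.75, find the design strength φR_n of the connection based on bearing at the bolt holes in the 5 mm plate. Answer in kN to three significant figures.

Per bolt r_n = 1.2 l_c t F_u ≤ 2.4 d t F_u; upper limit = 2.4 × 27 × 5 × 410 / 1000 = 132.8 kN.
Edge bolt: l_c = 70 − 30/2 = 55 mm → 1.2 × 55 × 5 × 410 / 1000 = 135.3 → r_n = 132.8 kN.
Interior bolts: l_c = 100 − 30 = 70 mm → 1.2 × 70 × 5 × 410 / 1000 = 172.2 → r_n = 132.8 kN.
R_n = 1 × 132.8 + 2 × 132.8 = 398.5 kN.
Design strength φR_n = 0.75 × 398.5 = 299 kN.

299 kN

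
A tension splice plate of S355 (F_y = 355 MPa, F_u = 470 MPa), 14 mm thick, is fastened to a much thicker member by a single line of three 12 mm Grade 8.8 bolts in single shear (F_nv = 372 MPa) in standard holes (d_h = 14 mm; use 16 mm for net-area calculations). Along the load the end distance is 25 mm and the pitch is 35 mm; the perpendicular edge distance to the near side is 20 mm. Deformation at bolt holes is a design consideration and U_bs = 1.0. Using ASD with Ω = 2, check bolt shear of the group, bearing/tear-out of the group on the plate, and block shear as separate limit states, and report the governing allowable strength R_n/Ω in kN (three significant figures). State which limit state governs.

Bolt shear: A_b = π·12²/4 = 113.1 mm²; R_n = 372 × 113.1 × 3 × 1 / 1000 = 126.2 kN → 126.2 / 2 = 63.1 kN.
Bearing: edge l_c = 18, r_n = 142.1 kN; interior l_c = 21, r_n = 165.8 kN; R_n = 142.1 + 2·165.8 = 473.8 kN → 237 kN.
Block shear: A_gv = 1330, A_nv = 770, A_nt = 168 mm²; R_n = min(0.6F_uA_nv, 0.6F_yA_gv) + U_bs·F_u·A_nt = 296.1 kN → 148 kN.
Bolt shear governs: 63.1 kN.

63.1 kN (bolt shear governs)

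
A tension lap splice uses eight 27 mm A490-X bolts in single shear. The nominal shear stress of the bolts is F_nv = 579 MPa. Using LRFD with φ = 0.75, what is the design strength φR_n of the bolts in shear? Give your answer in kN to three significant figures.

1990 kN

A_b = π × 27² / 4 = 572.6 mm².
R_n = F_nv · A_b · n · n_s = 579 × 572.6 × 8 × 1 / 1000 = 2652 kN.
Design strength φR_n = 0.75 × 2652 = 1990 kN.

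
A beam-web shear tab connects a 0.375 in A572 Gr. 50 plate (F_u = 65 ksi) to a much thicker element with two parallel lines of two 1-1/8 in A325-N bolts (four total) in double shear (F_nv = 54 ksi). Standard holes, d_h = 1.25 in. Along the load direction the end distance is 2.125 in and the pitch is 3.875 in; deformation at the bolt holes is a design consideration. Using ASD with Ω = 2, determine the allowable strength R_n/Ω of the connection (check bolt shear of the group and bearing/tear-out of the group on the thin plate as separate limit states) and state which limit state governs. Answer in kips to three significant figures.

110 kips (bearing governs)

Bolt shear: A_b = π·1.125²/4 = 0.994 in²; R_n = 54 × 0.994 × 4 × 2 = 429.4 kips → 429.4 / 2 = 215 kips.
Bearing (1.2 l_c t F_u ≤ 2.4 d t F_u): upper limit = 2.4·1.125·0.375·65 = 65.81 kips.
  Edge l_c = 2.125 − 1.25/2 = 1.5 → r_n = 43.87 kips; interior l_c = 3.875 − 1.25 = 2.625 → r_n = 65.81 kips.
  R_n,bearing = 2·43.87 + 2·65.81 = 219.4 kips → 219.4 / 2 = 110 kips.
Bearing governs: 110 kips.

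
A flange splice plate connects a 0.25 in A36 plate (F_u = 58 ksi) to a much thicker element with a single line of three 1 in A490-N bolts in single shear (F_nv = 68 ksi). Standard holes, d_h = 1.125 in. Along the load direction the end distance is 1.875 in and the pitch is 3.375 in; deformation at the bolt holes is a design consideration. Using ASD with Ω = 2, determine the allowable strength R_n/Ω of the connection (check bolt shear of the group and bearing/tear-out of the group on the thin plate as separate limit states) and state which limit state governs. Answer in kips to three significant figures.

Bolt shear: A_b = π·1²/4 = 0.7854 in²; R_n = 68 × 0.7854 × 3 × 1 = 160.2 kips → 160.2 / 2 = 80.1 kips.
Bearing (1.2 l_c t F_u ≤ 2.4 d t F_u): upper limit = 2.4·1·0.25·58 = 34.8 kips.
  Edge l_c = 1.875 − 1.125/2 = 1.312 → r_n = 22.84 kips; interior l_c = 3.375 − 1.125 = 2.25 → r_n = 34.8 kips.
  R_n,bearing = 1·22.84 + 2·34.8 = 92.44 kips → 92.44 / 2 = 46.2 kips.
Bearing governs: 46.2 kips.

46.2 kips (bearing governs)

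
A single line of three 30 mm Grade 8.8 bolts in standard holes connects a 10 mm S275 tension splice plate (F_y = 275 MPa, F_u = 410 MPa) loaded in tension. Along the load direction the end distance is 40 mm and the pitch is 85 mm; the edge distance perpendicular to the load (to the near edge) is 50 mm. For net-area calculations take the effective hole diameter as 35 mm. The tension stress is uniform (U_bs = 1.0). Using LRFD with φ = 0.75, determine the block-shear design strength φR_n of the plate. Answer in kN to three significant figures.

Shear plane L_v = 40 + 2·85 = 210 mm; A_gv = 210 × 10 = 2100 mm².
A_nv = (210 − 2.5·35) × 10 = 1225 mm².
A_nt = (50 − 0.5·35) × 10 = 325 mm².
0.6 F_u A_nv = 301.4 kN; 0.6 F_y A_gv = 346.5 kN → shear rupture governs the shear term.
R_n = 301.4 + 1.0 × 410 × 325 / 1000 = 434.6 kN.
Design strength φR_n = 0.75 × 434.6 = 326 kN.

326 kN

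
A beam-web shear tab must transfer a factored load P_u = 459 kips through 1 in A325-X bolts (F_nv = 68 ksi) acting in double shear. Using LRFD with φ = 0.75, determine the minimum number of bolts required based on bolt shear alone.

6 bolts

A_b = π·1²/4 = 0.7854 in².
Per-bolt design strength φR_n = 0.75 × 68 × 0.7854 × 2 = 80.11 kips.
n ≥ 459 / 80.11 = 5.73 → use 6 bolts.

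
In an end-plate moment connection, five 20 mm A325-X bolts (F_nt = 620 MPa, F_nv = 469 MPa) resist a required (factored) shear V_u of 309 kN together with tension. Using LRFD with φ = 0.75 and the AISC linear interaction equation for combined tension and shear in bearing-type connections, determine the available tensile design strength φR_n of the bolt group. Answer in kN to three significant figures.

541 kN

A_b = π·20²/4 = 314.2 mm²; f_rv = 309 × 1000 / (5 × 314.2) = 196.7 MPa.
F'_nt = 1.3 F_nt − (F_nt / φF_nv) f_rv = 1.3·620 − (620/(0.75·469))·196.7 = 459.3 MPa, capped at F_nt → F'_nt = 459.3 MPa.
R_n = F'_nt · A_b · n = 459.3 × 314.2 × 5 / 1000 = 721.4 kN.
Design strength φR_n = 0.75 × 721.4 = 541 kN.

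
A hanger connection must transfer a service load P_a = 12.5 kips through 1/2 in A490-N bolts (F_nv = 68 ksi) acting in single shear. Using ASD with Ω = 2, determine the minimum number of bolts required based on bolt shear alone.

A_b = π·0.5²/4 = 0.1963 in².
Per-bolt allowable strength R_n/Ω = 68 × 0.1963 × 1 / 2 = 6.676 kips.
n ≥ 12.5 / 6.676 = 1.872 → use 2 bolts.

2 bolts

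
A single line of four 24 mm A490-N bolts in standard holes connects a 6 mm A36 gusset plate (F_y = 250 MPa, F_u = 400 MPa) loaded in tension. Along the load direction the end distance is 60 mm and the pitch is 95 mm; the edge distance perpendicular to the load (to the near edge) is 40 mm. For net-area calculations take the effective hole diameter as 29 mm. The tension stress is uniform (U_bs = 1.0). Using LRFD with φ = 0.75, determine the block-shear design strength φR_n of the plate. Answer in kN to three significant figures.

279 kN

Shear plane L_v = 60 + 3·95 = 345 mm; A_gv = 345 × 6 = 2070 mm².
A_nv = (345 − 3.5·29) × 6 = 1461 mm².
A_nt = (40 − 0.5·29) × 6 = 153 mm².
0.6 F_u A_nv = 350.6 kN; 0.6 F_y A_gv = 310.5 kN → shear yielding governs the shear term.
R_n = 310.5 + 1.0 × 400 × 153 / 1000 = 371.7 kN.
Design strength φR_n = 0.75 × 371.7 = 279 kN.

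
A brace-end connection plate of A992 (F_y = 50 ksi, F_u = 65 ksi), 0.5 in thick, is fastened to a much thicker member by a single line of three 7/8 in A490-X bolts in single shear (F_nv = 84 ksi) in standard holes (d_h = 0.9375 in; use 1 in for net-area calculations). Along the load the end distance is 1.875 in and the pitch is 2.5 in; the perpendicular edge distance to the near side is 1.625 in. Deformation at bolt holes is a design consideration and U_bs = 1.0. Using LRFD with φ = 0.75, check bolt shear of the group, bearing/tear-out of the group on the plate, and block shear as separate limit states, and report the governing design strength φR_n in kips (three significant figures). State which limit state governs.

Bolt shear: A_b = π·0.875²/4 = 0.6013 in²; R_n = 84 × 0.6013 × 3 × 1 = 151.5 kips → 0.75 × 151.5 = 114 kips.
Bearing: edge l_c = 1.406, r_n = 54.84 kips; interior l_c = 1.562, r_n = 60.94 kips; R_n = 54.84 + 2·60.94 = 176.7 kips → 133 kips.
Block shear: A_gv = 3.438, A_nv = 2.188, A_nt = 0.5625 in²; R_n = min(0.6F_uA_nv, 0.6F_yA_gv) + U_bs·F_u·A_nt = 121.9 kips → 91.4 kips.
Block shear governs: 91.4 kips.

91.4 kips (block shear governs)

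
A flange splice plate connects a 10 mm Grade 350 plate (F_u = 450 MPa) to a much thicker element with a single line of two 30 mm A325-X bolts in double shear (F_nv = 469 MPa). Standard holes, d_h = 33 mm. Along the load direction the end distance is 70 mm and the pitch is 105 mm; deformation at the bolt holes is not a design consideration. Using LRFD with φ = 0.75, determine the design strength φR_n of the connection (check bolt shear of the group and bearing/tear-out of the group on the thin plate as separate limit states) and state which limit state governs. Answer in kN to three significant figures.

Bolt shear: A_b = π·30²/4 = 706.9 mm²; R_n = 469 × 706.9 × 2 × 2 / 1000 = 1326 kN → 0.75 × 1326 = 995 kN.
Bearing (1.5 l_c t F_u ≤ 3.0 d t F_u): upper limit = 3.0·30·10·450 / 1000 = 405 kN.
  Edge l_c = 70 − 33/2 = 53.5 → r_n = 361.1 kN; interior l_c = 105 − 33 = 72 → r_n = 405 kN.
  R_n,bearing = 1·361.1 + 1·405 = 766.1 kN → 0.75 × 766.1 = 575 kN.
Bearing governs: 575 kN.

575 kN (bearing governs)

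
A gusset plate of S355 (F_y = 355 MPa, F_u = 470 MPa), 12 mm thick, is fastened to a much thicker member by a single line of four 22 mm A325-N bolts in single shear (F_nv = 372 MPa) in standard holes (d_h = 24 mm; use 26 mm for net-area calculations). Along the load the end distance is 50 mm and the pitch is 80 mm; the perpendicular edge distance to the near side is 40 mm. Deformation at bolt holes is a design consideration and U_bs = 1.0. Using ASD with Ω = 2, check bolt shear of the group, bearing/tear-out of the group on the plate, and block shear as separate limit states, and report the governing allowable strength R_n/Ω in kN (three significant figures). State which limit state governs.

Bolt shear: A_b = π·22²/4 = 380.1 mm²; R_n = 372 × 380.1 × 4 × 1 / 1000 = 565.6 kN → 565.6 / 2 = 283 kN.
Bearing: edge l_c = 38, r_n = 257.2 kN; interior l_c = 56, r_n = 297.8 kN; R_n = 257.2 + 3·297.8 = 1151 kN → 575 kN.
Block shear: A_gv = 3480, A_nv = 2388, A_nt = 324 mm²; R_n = min(0.6F_uA_nv, 0.6F_yA_gv) + U_bs·F_u·A_nt = 825.7 kN → 413 kN.
Bolt shear governs: 283 kN.

283 kN (bolt shear governs)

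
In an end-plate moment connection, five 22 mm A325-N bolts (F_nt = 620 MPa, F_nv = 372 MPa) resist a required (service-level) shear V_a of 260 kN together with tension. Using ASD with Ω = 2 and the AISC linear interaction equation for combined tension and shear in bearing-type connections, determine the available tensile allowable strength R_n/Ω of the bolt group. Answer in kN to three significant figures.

A_b = π·22²/4 = 380.1 mm²; f_rv = 260 × 1000 / (5 × 380.1) = 136.8 MPa.
F'_nt = 1.3 F_nt − (Ω F_nt / F_nv) f_rv = 1.3·620 − (2·620/372)·136.8 = 350 MPa, capped at F_nt → F'_nt = 350 MPa.
R_n = F'_nt · A_b · n = 350 × 380.1 × 5 / 1000 = 665.3 kN.
Allowable strength R_n/Ω = 665.3 / 2 = 333 kN.

333 kN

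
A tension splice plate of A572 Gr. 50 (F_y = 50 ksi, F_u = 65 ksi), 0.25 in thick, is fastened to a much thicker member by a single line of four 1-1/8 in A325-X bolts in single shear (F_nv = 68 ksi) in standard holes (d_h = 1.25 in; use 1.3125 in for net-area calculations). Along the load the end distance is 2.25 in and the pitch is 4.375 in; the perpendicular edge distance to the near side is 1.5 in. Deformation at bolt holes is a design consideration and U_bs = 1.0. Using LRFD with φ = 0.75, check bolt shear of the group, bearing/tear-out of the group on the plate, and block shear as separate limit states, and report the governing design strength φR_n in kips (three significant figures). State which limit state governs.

Bolt shear: A_b = π·1.125²/4 = 0.994 in²; R_n = 68 × 0.994 × 4 × 1 = 270.4 kips → 0.75 × 270.4 = 203 kips.
Bearing: edge l_c = 1.625, r_n = 31.69 kips; interior l_c = 3.125, r_n = 43.87 kips; R_n = 31.69 + 3·43.87 = 163.3 kips → 122 kips.
Block shear: A_gv = 3.844, A_nv = 2.695, A_nt = 0.2109 in²; R_n = min(0.6F_uA_nv, 0.6F_yA_gv) + U_bs·F_u·A_nt = 118.8 kips → 89.1 kips.
Block shear governs: 89.1 kips.

89.1 kips (block shear governs)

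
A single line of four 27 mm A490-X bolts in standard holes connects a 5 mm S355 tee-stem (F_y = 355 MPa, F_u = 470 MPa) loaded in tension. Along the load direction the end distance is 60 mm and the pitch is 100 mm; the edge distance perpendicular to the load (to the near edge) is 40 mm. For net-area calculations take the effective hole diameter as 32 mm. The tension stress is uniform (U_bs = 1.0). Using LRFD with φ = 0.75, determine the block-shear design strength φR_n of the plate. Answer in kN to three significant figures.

305 kN

Shear plane L_v = 60 + 3·100 = 360 mm; A_gv = 360 × 5 = 1800 mm².
A_nv = (360 − 3.5·32) × 5 = 1240 mm².
A_nt = (40 − 0.5·32) × 5 = 120 mm².
0.6 F_u A_nv = 349.7 kN; 0.6 F_y A_gv = 383.4 kN → shear rupture governs the shear term.
R_n = 349.7 + 1.0 × 470 × 120 / 1000 = 406.1 kN.
Design strength φR_n = 0.75 × 406.1 = 305 kN.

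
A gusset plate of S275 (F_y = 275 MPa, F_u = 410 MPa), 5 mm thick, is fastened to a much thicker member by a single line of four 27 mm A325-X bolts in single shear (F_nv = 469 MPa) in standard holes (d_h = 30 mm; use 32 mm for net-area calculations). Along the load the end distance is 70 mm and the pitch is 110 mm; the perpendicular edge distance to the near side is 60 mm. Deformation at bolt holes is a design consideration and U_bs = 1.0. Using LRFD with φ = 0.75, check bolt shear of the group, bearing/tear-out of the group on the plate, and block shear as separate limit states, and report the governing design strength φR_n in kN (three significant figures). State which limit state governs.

Bolt shear: A_b = π·27²/4 = 572.6 mm²; R_n = 469 × 572.6 × 4 × 1 / 1000 = 1074 kN → 0.75 × 1074 = 806 kN.
Bearing: edge l_c = 55, r_n = 132.8 kN; interior l_c = 80, r_n = 132.8 kN; R_n = 132.8 + 3·132.8 = 531.4 kN → 399 kN.
Block shear: A_gv = 2000, A_nv = 1440, A_nt = 220 mm²; R_n = min(0.6F_uA_nv, 0.6F_yA_gv) + U_bs·F_u·A_nt = 420.2 kN → 315 kN.
Block shear governs: 315 kN.

315 kN (block shear governs)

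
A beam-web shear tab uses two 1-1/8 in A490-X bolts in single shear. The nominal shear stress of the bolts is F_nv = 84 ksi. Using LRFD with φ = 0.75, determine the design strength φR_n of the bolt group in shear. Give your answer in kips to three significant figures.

A_b = π × 1.125² / 4 = 0.994 in².
R_n = F_nv · A_b · n · n_s = 84 × 0.994 × 2 × 1 = 167 kips.
Design strength φR_n = 0.75 × 167 = 125 kips.

125 kips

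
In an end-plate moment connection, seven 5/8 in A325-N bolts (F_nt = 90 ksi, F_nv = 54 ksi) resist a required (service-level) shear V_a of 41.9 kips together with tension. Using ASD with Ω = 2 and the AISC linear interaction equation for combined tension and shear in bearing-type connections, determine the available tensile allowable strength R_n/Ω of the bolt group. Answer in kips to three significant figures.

A_b = π·0.625²/4 = 0.3068 in²; f_rv = 41.9 / (7 × 0.3068) = 19.51 ksi.
F'_nt = 1.3 F_nt − (Ω F_nt / F_nv) f_rv = 1.3·90 − (2·90/54)·19.51 = 51.97 ksi, capped at F_nt → F'_nt = 51.97 ksi.
R_n = F'_nt · A_b · n = 51.97 × 0.3068 × 7 = 111.6 kips.
Allowable strength R_n/Ω = 111.6 / 2 = 55.8 kips.

55.8 kips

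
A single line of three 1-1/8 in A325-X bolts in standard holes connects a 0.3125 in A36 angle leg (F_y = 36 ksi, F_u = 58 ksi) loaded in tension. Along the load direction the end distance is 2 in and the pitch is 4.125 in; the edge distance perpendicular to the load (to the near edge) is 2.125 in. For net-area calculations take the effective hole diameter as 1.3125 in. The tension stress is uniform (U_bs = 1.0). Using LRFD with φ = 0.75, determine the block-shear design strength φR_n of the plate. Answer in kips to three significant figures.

71.9 kips

Shear plane L_v = 2 + 2·4.125 = 10.25 in; A_gv = 10.25 × 0.3125 = 3.203 in².
A_nv = (10.25 − 2.5·1.3125) × 0.3125 = 2.178 in².
A_nt = (2.125 − 0.5·1.3125) × 0.3125 = 0.459 in².
0.6 F_u A_nv = 75.79 kips; 0.6 F_y A_gv = 69.19 kips → shear yielding governs the shear term.
R_n = 69.19 + 1.0 × 58 × 0.459 = 95.81 kips.
Design strength φR_n = 0.75 × 95.81 = 71.9 kips.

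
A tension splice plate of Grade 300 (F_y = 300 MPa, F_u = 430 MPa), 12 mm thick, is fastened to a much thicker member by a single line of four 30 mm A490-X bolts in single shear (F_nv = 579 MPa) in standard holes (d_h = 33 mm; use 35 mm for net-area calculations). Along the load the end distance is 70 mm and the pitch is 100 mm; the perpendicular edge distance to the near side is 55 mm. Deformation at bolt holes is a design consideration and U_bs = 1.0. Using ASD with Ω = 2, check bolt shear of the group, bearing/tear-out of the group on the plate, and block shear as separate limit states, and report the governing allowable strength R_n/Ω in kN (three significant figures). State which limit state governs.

480 kN (block shear governs)

Bolt shear: A_b = π·30²/4 = 706.9 mm²; R_n = 579 × 706.9 × 4 × 1 / 1000 = 1637 kN → 1637 / 2 = 819 kN.
Bearing: edge l_c = 53.5, r_n = 331.3 kN; interior l_c = 67, r_n = 371.5 kN; R_n = 331.3 + 3·371.5 = 1446 kN → 723 kN.
Block shear: A_gv = 4440, A_nv = 2970, A_nt = 450 mm²; R_n = min(0.6F_uA_nv, 0.6F_yA_gv) + U_bs·F_u·A_nt = 959.8 kN → 480 kN.
Block shear governs: 480 kN.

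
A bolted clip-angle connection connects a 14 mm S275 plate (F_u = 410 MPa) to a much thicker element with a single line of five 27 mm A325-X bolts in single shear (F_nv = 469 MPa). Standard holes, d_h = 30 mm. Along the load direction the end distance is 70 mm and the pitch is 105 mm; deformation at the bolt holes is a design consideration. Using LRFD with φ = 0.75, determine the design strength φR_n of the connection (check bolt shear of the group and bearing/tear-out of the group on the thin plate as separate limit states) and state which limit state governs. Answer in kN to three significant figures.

1010 kN (bolt shear governs)

Bolt shear: A_b = π·27²/4 = 572.6 mm²; R_n = 469 × 572.6 × 5 × 1 / 1000 = 1343 kN → 0.75 × 1343 = 1010 kN.
Bearing (1.2 l_c t F_u ≤ 2.4 d t F_u): upper limit = 2.4·27·14·410 / 1000 = 372 kN.
  Edge l_c = 70 − 30/2 = 55 → r_n = 372 kN; interior l_c = 105 − 30 = 75 → r_n = 372 kN.
  R_n,bearing = 1·372 + 4·372 = 1860 kN → 0.75 × 1860 = 1390 kN.
Bolt shear governs: 1010 kN.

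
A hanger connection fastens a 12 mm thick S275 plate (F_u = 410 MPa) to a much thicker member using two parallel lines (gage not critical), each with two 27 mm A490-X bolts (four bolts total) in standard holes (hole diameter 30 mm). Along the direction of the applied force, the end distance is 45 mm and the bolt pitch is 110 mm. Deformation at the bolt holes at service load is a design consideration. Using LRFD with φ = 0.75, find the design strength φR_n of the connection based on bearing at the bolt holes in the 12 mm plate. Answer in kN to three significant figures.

Per bolt r_n = 1.2 l_c t F_u ≤ 2.4 d t F_u; upper limit = 2.4 × 27 × 12 × 410 / 1000 = 318.8 kN.
Edge bolt: l_c = 45 − 30/2 = 30 mm → 1.2 × 30 × 12 × 410 / 1000 = 177.1 → r_n = 177.1 kN.
Interior bolts: l_c = 110 − 30 = 80 mm → 1.2 × 80 × 12 × 410 / 1000 = 472.3 → r_n = 318.8 kN.
R_n = 2 × 177.1 + 2 × 318.8 = 991.9 kN.
Design strength φR_n = 0.75 × 991.9 = 744 kN.

744 kN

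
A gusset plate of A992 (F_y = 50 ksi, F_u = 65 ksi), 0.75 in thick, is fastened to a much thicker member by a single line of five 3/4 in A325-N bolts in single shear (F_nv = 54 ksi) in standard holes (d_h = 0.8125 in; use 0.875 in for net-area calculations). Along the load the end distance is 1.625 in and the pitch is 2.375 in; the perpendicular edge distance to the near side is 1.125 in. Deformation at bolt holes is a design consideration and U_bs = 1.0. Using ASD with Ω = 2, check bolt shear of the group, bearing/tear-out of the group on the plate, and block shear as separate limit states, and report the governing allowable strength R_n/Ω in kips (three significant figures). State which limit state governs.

59.6 kips (bolt shear governs)

Bolt shear: A_b = π·0.75²/4 = 0.4418 in²; R_n = 54 × 0.4418 × 5 × 1 = 119.3 kips → 119.3 / 2 = 59.6 kips.
Bearing: edge l_c = 1.219, r_n = 71.3 kips; interior l_c = 1.562, r_n = 87.75 kips; R_n = 71.3 + 4·87.75 = 422.3 kips → 211 kips.
Block shear: A_gv = 8.344, A_nv = 5.391, A_nt = 0.5156 in²; R_n = min(0.6F_uA_nv, 0.6F_yA_gv) + U_bs·F_u·A_nt = 243.8 kips → 122 kips.
Bolt shear governs: 59.6 kips.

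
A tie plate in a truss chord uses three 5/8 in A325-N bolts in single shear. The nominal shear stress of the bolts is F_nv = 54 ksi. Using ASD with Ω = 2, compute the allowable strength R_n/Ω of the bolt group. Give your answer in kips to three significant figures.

A_b = π × 0.625² / 4 = 0.3068 in².
R_n = F_nv · A_b · n · n_s = 54 × 0.3068 × 3 × 1 = 49.7 kips.
Allowable strength R_n/Ω = 49.7 / 2 = 24.9 kips.

24.9 kips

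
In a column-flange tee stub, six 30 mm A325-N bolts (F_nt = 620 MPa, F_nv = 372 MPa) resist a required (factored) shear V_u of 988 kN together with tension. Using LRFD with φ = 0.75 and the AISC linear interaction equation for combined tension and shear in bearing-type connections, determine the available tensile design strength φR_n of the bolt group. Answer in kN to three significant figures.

917 kN

A_b = π·30²/4 = 706.9 mm²; f_rv = 988 × 1000 / (6 × 706.9) = 233 MPa.
F'_nt = 1.3 F_nt − (F_nt / φF_nv) f_rv = 1.3·620 − (620/(0.75·372))·233 = 288.3 MPa, capped at F_nt → F'_nt = 288.3 MPa.
R_n = F'_nt · A_b · n = 288.3 × 706.9 × 6 / 1000 = 1223 kN.
Design strength φR_n = 0.75 × 1223 = 917 kN.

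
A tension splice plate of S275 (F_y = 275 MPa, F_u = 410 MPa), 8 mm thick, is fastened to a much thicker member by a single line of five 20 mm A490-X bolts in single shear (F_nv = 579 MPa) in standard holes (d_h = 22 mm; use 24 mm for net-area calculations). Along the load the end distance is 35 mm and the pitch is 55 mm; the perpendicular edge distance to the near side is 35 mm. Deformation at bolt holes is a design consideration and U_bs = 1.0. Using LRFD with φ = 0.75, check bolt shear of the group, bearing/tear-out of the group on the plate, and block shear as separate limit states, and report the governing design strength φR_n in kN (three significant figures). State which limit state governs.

Bolt shear: A_b = π·20²/4 = 314.2 mm²; R_n = 579 × 314.2 × 5 × 1 / 1000 = 909.5 kN → 0.75 × 909.5 = 682 kN.
Bearing: edge l_c = 24, r_n = 94.46 kN; interior l_c = 33, r_n = 129.9 kN; R_n = 94.46 + 4·129.9 = 614 kN → 461 kN.
Block shear: A_gv = 2040, A_nv = 1176, A_nt = 184 mm²; R_n = min(0.6F_uA_nv, 0.6F_yA_gv) + U_bs·F_u·A_nt = 364.7 kN → 274 kN.
Block shear governs: 274 kN.

274 kN (block shear governs)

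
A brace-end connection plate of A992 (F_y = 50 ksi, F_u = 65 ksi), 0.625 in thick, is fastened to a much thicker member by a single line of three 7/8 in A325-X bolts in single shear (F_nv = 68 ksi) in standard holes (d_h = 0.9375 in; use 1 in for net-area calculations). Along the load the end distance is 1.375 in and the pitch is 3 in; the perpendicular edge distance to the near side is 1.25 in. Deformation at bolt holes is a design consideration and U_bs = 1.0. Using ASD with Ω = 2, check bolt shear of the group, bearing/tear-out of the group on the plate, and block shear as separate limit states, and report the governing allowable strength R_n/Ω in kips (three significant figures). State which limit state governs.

Bolt shear: A_b = π·0.875²/4 = 0.6013 in²; R_n = 68 × 0.6013 × 3 × 1 = 122.7 kips → 122.7 / 2 = 61.3 kips.
Bearing: edge l_c = 0.9062, r_n = 44.18 kips; interior l_c = 2.062, r_n = 85.31 kips; R_n = 44.18 + 2·85.31 = 214.8 kips → 107 kips.
Block shear: A_gv = 4.609, A_nv = 3.047, A_nt = 0.4688 in²; R_n = min(0.6F_uA_nv, 0.6F_yA_gv) + U_bs·F_u·A_nt = 149.3 kips → 74.6 kips.
Bolt shear governs: 61.3 kips.

61.3 kips (bolt shear governs)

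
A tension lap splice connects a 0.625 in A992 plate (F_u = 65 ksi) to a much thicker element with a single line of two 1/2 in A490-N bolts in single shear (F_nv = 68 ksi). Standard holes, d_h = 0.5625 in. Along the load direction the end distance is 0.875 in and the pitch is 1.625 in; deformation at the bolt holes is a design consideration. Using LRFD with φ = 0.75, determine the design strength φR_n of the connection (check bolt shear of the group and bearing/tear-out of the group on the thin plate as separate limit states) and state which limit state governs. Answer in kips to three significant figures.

Bolt shear: A_b = π·0.5²/4 = 0.1963 in²; R_n = 68 × 0.1963 × 2 × 1 = 26.7 kips → 0.75 × 26.7 = 20 kips.
Bearing (1.2 l_c t F_u ≤ 2.4 d t F_u): upper limit = 2.4·0.5·0.625·65 = 48.75 kips.
  Edge l_c = 0.875 − 0.5625/2 = 0.5938 → r_n = 28.95 kips; interior l_c = 1.625 − 0.5625 = 1.062 → r_n = 48.75 kips.
  R_n,bearing = 1·28.95 + 1·48.75 = 77.7 kips → 0.75 × 77.7 = 58.3 kips.
Bolt shear governs: 20 kips.

20 kips (bolt shear governs)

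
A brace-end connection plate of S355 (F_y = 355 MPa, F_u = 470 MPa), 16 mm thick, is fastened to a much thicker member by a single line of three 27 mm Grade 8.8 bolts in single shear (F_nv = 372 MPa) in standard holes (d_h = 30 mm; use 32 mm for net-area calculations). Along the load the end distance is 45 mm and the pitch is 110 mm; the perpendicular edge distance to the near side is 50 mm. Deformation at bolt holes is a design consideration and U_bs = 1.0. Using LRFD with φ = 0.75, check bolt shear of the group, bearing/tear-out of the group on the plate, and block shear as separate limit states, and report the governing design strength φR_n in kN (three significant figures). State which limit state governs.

Bolt shear: A_b = π·27²/4 = 572.6 mm²; R_n = 372 × 572.6 × 3 × 1 / 1000 = 639 kN → 0.75 × 639 = 479 kN.
Bearing: edge l_c = 30, r_n = 270.7 kN; interior l_c = 80, r_n = 487.3 kN; R_n = 270.7 + 2·487.3 = 1245 kN → 934 kN.
Block shear: A_gv = 4240, A_nv = 2960, A_nt = 544 mm²; R_n = min(0.6F_uA_nv, 0.6F_yA_gv) + U_bs·F_u·A_nt = 1090 kN → 818 kN.
Bolt shear governs: 479 kN.

479 kN (bolt shear governs)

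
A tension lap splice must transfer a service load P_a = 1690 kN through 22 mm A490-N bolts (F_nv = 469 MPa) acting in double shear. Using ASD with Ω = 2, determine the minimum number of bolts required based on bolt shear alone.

A_b = π·22²/4 = 380.1 mm².
Per-bolt allowable strength R_n/Ω = 469 × 380.1 × 2 / 1000 / 2 = 178.3 kN.
n ≥ 1690 / 178.3 = 9.479 → use 10 bolts.

10 bolts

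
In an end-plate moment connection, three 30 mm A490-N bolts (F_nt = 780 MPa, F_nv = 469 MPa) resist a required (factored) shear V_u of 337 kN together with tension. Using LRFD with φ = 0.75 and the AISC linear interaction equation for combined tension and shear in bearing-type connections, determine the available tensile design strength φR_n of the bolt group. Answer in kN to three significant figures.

1050 kN

A_b = π·30²/4 = 706.9 mm²; f_rv = 337 × 1000 / (3 × 706.9) = 158.9 MPa.
F'_nt = 1.3 F_nt − (F_nt / φF_nv) f_rv = 1.3·780 − (780/(0.75·469))·158.9 = 661.6 MPa, capped at F_nt → F'_nt = 661.6 MPa.
R_n = F'_nt · A_b · n = 661.6 × 706.9 × 3 / 1000 = 1403 kN.
Design strength φR_n = 0.75 × 1403 = 1050 kN.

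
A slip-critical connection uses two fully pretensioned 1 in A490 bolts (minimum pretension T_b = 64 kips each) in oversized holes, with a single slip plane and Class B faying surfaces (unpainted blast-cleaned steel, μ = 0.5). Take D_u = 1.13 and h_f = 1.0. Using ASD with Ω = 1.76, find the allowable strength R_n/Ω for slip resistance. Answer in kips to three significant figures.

R_n = μ · D_u · h_f · T_b · n_s · n_b = 0.5 × 1.13 × 1.0 × 64 × 1 × 2 = 72.32 kips.
Allowable strength R_n/Ω = 72.32 / 1.76 = 41.1 kips.

41.1 kips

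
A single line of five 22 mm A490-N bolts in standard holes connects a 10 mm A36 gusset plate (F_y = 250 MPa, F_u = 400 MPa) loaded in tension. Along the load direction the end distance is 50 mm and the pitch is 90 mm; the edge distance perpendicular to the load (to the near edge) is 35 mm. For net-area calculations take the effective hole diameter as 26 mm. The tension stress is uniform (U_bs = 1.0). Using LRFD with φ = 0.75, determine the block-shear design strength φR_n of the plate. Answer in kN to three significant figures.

527 kN

Shear plane L_v = 50 + 4·90 = 410 mm; A_gv = 410 × 10 = 4100 mm².
A_nv = (410 − 4.5·26) × 10 = 2930 mm².
A_nt = (35 − 0.5·26) × 10 = 220 mm².
0.6 F_u A_nv = 703.2 kN; 0.6 F_y A_gv = 615 kN → shear yielding governs the shear term.
R_n = 615 + 1.0 × 400 × 220 / 1000 = 703 kN.
Design strength φR_n = 0.75 × 703 = 527 kN.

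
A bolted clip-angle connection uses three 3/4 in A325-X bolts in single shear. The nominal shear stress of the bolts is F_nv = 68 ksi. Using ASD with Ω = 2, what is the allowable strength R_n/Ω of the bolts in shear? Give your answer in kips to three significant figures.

45.1 kips

A_b = π × 0.75² / 4 = 0.4418 in².
R_n = F_nv · A_b · n · n_s = 68 × 0.4418 × 3 × 1 = 90.12 kips.
Allowable strength R_n/Ω = 90.12 / 2 = 45.1 kips.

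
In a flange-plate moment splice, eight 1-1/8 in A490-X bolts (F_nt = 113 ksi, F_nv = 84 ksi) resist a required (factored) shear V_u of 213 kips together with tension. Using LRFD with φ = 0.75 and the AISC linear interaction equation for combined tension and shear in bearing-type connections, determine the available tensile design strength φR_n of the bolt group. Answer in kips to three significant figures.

590 kips

A_b = π·1.125²/4 = 0.994 in²; f_rv = 213 / (8 × 0.994) = 26.79 ksi.
F'_nt = 1.3 F_nt − (F_nt / φF_nv) f_rv = 1.3·113 − (113/(0.75·84))·26.79 = 98.86 ksi, capped at F_nt → F'_nt = 98.86 ksi.
R_n = F'_nt · A_b · n = 98.86 × 0.994 × 8 = 786.1 kips.
Design strength φR_n = 0.75 × 786.1 = 590 kips.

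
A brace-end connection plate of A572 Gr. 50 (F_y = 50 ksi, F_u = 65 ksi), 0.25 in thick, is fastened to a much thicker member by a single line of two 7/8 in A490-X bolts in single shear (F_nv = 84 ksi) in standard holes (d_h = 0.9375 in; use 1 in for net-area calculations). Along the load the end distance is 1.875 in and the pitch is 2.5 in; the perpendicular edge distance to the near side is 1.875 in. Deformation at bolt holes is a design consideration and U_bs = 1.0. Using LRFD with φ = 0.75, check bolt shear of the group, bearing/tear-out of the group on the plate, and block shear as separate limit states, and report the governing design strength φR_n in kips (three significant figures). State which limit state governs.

Bolt shear: A_b = π·0.875²/4 = 0.6013 in²; R_n = 84 × 0.6013 × 2 × 1 = 101 kips → 0.75 × 101 = 75.8 kips.
Bearing: edge l_c = 1.406, r_n = 27.42 kips; interior l_c = 1.562, r_n = 30.47 kips; R_n = 27.42 + 1·30.47 = 57.89 kips → 43.4 kips.
Block shear: A_gv = 1.094, A_nv = 0.7188, A_nt = 0.3438 in²; R_n = min(0.6F_uA_nv, 0.6F_yA_gv) + U_bs·F_u·A_nt = 50.38 kips → 37.8 kips.
Block shear governs: 37.8 kips.

37.8 kips (block shear governs)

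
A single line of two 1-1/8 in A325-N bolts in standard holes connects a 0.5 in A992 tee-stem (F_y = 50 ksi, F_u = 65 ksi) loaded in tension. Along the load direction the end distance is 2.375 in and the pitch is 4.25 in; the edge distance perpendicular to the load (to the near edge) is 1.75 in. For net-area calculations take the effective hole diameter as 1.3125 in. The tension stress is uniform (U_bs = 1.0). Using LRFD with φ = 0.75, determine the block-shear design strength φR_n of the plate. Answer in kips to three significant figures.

94.8 kips

Shear plane L_v = 2.375 + 1·4.25 = 6.625 in; A_gv = 6.625 × 0.5 = 3.312 in².
A_nv = (6.625 − 1.5·1.3125) × 0.5 = 2.328 in².
A_nt = (1.75 − 0.5·1.3125) × 0.5 = 0.5469 in².
0.6 F_u A_nv = 90.8 kips; 0.6 F_y A_gv = 99.38 kips → shear rupture governs the shear term.
R_n = 90.8 + 1.0 × 65 × 0.5469 = 126.3 kips.
Design strength φR_n = 0.75 × 126.3 = 94.8 kips.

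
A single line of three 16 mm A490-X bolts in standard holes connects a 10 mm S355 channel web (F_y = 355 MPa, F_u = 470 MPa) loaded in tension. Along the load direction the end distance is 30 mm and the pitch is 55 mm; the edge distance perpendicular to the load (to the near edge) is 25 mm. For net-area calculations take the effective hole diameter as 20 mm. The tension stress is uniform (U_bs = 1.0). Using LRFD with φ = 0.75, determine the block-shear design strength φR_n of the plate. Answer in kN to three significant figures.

243 kN

Shear plane L_v = 30 + 2·55 = 140 mm; A_gv = 140 × 10 = 1400 mm².
A_nv = (140 − 2.5·20) × 10 = 900 mm².
A_nt = (25 − 0.5·20) × 10 = 150 mm².
0.6 F_u A_nv = 253.8 kN; 0.6 F_y A_gv = 298.2 kN → shear rupture governs the shear term.
R_n = 253.8 + 1.0 × 470 × 150 / 1000 = 324.3 kN.
Design strength φR_n = 0.75 × 324.3 = 243 kN.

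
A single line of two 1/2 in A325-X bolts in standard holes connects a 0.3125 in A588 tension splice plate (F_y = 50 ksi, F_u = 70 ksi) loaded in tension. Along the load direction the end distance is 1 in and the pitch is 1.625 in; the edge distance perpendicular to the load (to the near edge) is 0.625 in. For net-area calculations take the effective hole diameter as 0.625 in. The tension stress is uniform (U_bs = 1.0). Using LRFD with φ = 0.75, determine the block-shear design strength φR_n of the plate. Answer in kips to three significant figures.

Shear plane L_v = 1 + 1·1.625 = 2.625 in; A_gv = 2.625 × 0.3125 = 0.8203 in².
A_nv = (2.625 − 1.5·0.625) × 0.3125 = 0.5273 in².
A_nt = (0.625 − 0.5·0.625) × 0.3125 = 0.09766 in².
0.6 F_u A_nv = 22.15 kips; 0.6 F_y A_gv = 24.61 kips → shear rupture governs the shear term.
R_n = 22.15 + 1.0 × 70 × 0.09766 = 28.98 kips.
Design strength φR_n = 0.75 × 28.98 = 21.7 kips.

21.7 kips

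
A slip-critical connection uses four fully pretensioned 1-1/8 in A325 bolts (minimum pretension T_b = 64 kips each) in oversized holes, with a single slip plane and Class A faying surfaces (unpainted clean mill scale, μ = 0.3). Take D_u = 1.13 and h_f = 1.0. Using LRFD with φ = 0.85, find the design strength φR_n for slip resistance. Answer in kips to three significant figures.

R_n = μ · D_u · h_f · T_b · n_s · n_b = 0.3 × 1.13 × 1.0 × 64 × 1 × 4 = 86.78 kips.
Design strength φR_n = 0.85 × 86.78 = 73.8 kips.

73.8 kips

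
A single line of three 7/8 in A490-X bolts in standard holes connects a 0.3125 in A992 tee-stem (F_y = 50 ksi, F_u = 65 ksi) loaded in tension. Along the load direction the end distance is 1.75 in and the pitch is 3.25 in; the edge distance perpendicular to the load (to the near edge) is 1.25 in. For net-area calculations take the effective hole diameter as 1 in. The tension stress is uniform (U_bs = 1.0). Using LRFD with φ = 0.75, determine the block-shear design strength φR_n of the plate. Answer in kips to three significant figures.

64 kips

Shear plane L_v = 1.75 + 2·3.25 = 8.25 in; A_gv = 8.25 × 0.3125 = 2.578 in².
A_nv = (8.25 − 2.5·1) × 0.3125 = 1.797 in².
A_nt = (1.25 − 0.5·1) × 0.3125 = 0.2344 in².
0.6 F_u A_nv = 70.08 kips; 0.6 F_y A_gv = 77.34 kips → shear rupture governs the shear term.
R_n = 70.08 + 1.0 × 65 × 0.2344 = 85.31 kips.
Design strength φR_n = 0.75 × 85.31 = 64 kips.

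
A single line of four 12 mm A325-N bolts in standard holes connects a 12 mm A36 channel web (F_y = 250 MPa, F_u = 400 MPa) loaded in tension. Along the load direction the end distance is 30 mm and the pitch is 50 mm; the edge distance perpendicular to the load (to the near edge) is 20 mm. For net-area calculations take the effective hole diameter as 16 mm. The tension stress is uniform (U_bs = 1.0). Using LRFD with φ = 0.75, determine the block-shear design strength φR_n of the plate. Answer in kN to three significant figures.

Shear plane L_v = 30 + 3·50 = 180 mm; A_gv = 180 × 12 = 2160 mm².
A_nv = (180 − 3.5·16) × 12 = 1488 mm².
A_nt = (20 − 0.5·16) × 12 = 144 mm².
0.6 F_u A_nv = 357.1 kN; 0.6 F_y A_gv = 324 kN → shear yielding governs the shear term.
R_n = 324 + 1.0 × 400 × 144 / 1000 = 381.6 kN.
Design strength φR_n = 0.75 × 381.6 = 286 kN.

286 kN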